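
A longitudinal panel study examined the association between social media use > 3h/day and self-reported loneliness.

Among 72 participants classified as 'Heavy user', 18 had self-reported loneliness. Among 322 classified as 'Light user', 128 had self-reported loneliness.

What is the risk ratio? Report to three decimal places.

From the description: a = 18, b = 54, c = 128, d = 194.
Risk in exposed = 18/72 = 0.25000; risk in unexposed = 128/322 = 0.39752.
RR = 0.25000 / 0.39752 = 0.62891
The risk is 37% lower among the exposed than among the unexposed.

0.629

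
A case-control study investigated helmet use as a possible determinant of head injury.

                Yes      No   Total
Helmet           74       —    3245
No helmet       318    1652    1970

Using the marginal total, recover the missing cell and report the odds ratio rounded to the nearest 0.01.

The missing cell is in the exposed row: 3245 − 74 = 3171.
So a = 74, b = 3171, c = 318, d = 1652.
OR = (a·d)/(b·c) = (74 × 1652) / (3171 × 318) = 122248 / 1008378 = 0.12123

0.12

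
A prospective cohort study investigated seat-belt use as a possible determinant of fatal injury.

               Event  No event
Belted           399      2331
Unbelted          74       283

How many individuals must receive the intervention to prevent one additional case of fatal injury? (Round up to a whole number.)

17

Risk in treated group = 399/2730 = 0.14615; risk in control = 74/357 = 0.20728.
Absolute risk reduction = 0.20728 − 0.14615 = 0.06113
NNT = 1 / ARR = 1 / 0.06113 = 16.359 → round up → 17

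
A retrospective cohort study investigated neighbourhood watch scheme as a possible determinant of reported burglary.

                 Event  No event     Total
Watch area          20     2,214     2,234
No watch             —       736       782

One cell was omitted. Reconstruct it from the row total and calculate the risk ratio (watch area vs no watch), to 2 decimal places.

The missing cell is in the unexposed row: 782 − 736 = 46.
So a = 20, b = 2214, c = 46, d = 736.
RR = [a/(a+b)] / [c/(c+d)] = (20/2234) / (46/782) = 0.00895/0.05882 = 0.15219

0.15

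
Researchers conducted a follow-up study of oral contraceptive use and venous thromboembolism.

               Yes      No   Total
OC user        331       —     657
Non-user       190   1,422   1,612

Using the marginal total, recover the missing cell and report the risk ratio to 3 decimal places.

4.274

The missing cell is in the exposed row: 657 − 331 = 326.
So a = 331, b = 326, c = 190, d = 1422.
RR = [a/(a+b)] / [c/(c+d)] = (331/657) / (190/1612) = 0.50381/0.11787 = 4.27439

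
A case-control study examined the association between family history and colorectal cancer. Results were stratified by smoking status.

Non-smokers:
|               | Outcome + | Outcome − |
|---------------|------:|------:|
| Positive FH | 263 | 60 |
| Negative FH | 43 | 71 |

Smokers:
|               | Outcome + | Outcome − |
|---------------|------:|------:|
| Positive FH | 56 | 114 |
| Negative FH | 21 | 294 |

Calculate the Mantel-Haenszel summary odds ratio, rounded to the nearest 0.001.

OR_MH = Σ(aᵢdᵢ/nᵢ) / Σ(bᵢcᵢ/nᵢ), where nᵢ is the stratum total.
Stratum 1 (Non-smokers): n = 437; a·d/n = 263·71/437 = 42.7300; b·c/n = 60·43/437 = 5.9039
Stratum 2 (Smokers): n = 485; a·d/n = 56·294/485 = 33.9464; b·c/n = 114·21/485 = 4.9361
OR_MH = (42.7300 + 33.9464) / (5.9039 + 4.9361) = 76.6764 / 10.8400 = 7.07348

7.073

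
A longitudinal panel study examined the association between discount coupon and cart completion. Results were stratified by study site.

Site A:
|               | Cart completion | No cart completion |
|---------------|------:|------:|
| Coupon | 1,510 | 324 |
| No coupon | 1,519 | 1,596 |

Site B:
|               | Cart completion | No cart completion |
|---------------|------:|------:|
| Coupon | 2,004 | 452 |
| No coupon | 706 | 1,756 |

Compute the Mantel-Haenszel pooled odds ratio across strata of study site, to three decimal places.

7.317

OR_MH = Σ(aᵢdᵢ/nᵢ) / Σ(bᵢcᵢ/nᵢ), where nᵢ is the stratum total.
Stratum 1 (Site A): n = 4949; a·d/n = 1510·1596/4949 = 486.9590; b·c/n = 324·1519/4949 = 99.4455
Stratum 2 (Site B): n = 4918; a·d/n = 2004·1756/4918 = 715.5397; b·c/n = 452·706/4918 = 64.8865
OR_MH = (486.9590 + 715.5397) / (99.4455 + 64.8865) = 1202.4986 / 164.3321 = 7.31749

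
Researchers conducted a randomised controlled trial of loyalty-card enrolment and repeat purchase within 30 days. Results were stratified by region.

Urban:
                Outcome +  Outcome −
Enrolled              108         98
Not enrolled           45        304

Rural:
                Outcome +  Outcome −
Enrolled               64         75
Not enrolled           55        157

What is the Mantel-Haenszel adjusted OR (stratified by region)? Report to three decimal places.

OR_MH = Σ(aᵢdᵢ/nᵢ) / Σ(bᵢcᵢ/nᵢ), where nᵢ is the stratum total.
Stratum 1 (Urban): n = 555; a·d/n = 108·304/555 = 59.1568; b·c/n = 98·45/555 = 7.9459
Stratum 2 (Rural): n = 351; a·d/n = 64·157/351 = 28.6268; b·c/n = 75·55/351 = 11.7521
OR_MH = (59.1568 + 28.6268) / (7.9459 + 11.7521) = 87.7835 / 19.6981 = 4.45645

4.456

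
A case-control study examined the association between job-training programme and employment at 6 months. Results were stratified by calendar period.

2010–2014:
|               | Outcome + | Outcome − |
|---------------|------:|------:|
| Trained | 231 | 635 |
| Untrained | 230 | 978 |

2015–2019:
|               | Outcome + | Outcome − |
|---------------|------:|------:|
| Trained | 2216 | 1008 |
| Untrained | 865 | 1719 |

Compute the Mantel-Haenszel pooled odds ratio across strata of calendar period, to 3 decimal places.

OR_MH = Σ(aᵢdᵢ/nᵢ) / Σ(bᵢcᵢ/nᵢ), where nᵢ is the stratum total.
Stratum 1 (2010–2014): n = 2074; a·d/n = 231·978/2074 = 108.9286; b·c/n = 635·230/2074 = 70.4195
Stratum 2 (2015–2019): n = 5808; a·d/n = 2216·1719/5808 = 655.8719; b·c/n = 1008·865/5808 = 150.1240
OR_MH = (108.9286 + 655.8719) / (70.4195 + 150.1240) = 764.8005 / 220.5434 = 3.46780

3.468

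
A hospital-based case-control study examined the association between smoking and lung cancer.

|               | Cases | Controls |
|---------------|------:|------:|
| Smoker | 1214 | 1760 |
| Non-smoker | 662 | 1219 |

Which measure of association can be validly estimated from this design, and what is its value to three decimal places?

Cells: a = 1214, b = 1760, c = 662, d = 1219.
This is a hospital-based case-control study: participants were sampled on outcome status, so risks in the source population cannot be estimated directly — relative risk is not valid here. The odds ratio is the appropriate measure.
OR = (a·d)/(b·c) = (1214 × 1219) / (1760 × 662) = 1479866 / 1165120 = 1.27014

1.270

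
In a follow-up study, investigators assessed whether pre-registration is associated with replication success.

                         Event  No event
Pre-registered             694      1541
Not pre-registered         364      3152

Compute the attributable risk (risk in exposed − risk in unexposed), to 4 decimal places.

Cells: a = 694, b = 1541, c = 364, d = 3152.
Risk in exposed = 694/2235 = 0.310515; risk in unexposed = 364/3516 = 0.103527.
Risk difference = 0.310515 − 0.103527 = 0.206988

0.2070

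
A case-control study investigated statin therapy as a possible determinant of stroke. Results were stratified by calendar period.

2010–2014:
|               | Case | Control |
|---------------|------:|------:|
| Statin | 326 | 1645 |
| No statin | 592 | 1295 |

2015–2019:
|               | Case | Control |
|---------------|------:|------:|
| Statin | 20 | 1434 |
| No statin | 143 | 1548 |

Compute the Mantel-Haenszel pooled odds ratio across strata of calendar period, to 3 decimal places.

0.376

OR_MH = Σ(aᵢdᵢ/nᵢ) / Σ(bᵢcᵢ/nᵢ), where nᵢ is the stratum total.
Stratum 1 (2010–2014): n = 3858; a·d/n = 326·1295/3858 = 109.4272; b·c/n = 1645·592/3858 = 252.4209
Stratum 2 (2015–2019): n = 3145; a·d/n = 20·1548/3145 = 9.8442; b·c/n = 1434·143/3145 = 65.2025
OR_MH = (109.4272 + 9.8442) / (252.4209 + 65.2025) = 119.2714 / 317.6235 = 0.37551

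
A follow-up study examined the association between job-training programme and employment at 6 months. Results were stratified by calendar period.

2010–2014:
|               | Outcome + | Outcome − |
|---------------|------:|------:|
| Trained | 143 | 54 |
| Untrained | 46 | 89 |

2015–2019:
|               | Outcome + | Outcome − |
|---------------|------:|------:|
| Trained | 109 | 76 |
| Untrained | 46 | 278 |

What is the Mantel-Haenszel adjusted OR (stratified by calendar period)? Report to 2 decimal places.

OR_MH = Σ(aᵢdᵢ/nᵢ) / Σ(bᵢcᵢ/nᵢ), where nᵢ is the stratum total.
Stratum 1 (2010–2014): n = 332; a·d/n = 143·89/332 = 38.3343; b·c/n = 54·46/332 = 7.4819
Stratum 2 (2015–2019): n = 509; a·d/n = 109·278/509 = 59.5324; b·c/n = 76·46/509 = 6.8684
OR_MH = (38.3343 + 59.5324) / (7.4819 + 6.8684) = 97.8668 / 14.3503 = 6.81984

6.82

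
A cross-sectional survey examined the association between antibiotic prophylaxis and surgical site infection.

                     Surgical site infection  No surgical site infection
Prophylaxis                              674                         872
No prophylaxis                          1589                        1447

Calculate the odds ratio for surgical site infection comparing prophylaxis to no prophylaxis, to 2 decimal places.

0.70

Cells: a = 674, b = 872, c = 1589, d = 1447.
OR = (a·d)/(b·c) = (674 × 1447) / (872 × 1589) = 975278 / 1385608 = 0.70386
Exposure is associated with lower odds of surgical site infection (OR = 0.70 < 1).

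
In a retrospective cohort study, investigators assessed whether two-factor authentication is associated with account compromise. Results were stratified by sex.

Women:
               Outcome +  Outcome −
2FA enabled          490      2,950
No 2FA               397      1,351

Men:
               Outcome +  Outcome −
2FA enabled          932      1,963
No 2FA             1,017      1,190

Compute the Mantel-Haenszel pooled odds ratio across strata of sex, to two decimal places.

OR_MH = Σ(aᵢdᵢ/nᵢ) / Σ(bᵢcᵢ/nᵢ), where nᵢ is the stratum total.
Stratum 1 (Women): n = 5188; a·d/n = 490·1351/5188 = 127.6002; b·c/n = 2950·397/5188 = 225.7421
Stratum 2 (Men): n = 5102; a·d/n = 932·1190/5102 = 217.3814; b·c/n = 1963·1017/5102 = 391.2918
OR_MH = (127.6002 + 217.3814) / (225.7421 + 391.2918) = 344.9817 / 617.0339 = 0.55910

0.56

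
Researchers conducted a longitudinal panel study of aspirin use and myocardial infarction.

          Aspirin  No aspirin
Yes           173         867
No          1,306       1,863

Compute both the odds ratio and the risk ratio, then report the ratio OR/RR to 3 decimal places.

0.773

Reading the table with exposure as columns: a = 173 (Aspirin, case), b = 1306 (Aspirin, non-case), c = 867 (No aspirin, case), d = 1863.
OR = (173·1863)/(1306·867) = 322299/1132302 = 0.28464
Risk in exposed = 173/1479 = 0.11697; risk in unexposed = 867/2730 = 0.31758; RR = 0.36832
OR/RR = 0.28464 / 0.36832 = 0.77281
The outcome is not rare, so the OR lies further from 1 than the RR.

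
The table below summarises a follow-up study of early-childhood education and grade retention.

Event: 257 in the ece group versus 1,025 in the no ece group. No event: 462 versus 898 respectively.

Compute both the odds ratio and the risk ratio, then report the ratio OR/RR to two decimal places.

From the description: a = 257, b = 462, c = 1025, d = 898.
OR = (257·898)/(462·1025) = 230786/473550 = 0.48735
Risk in exposed = 257/719 = 0.35744; risk in unexposed = 1025/1923 = 0.53302; RR = 0.67059
OR/RR = 0.48735 / 0.67059 = 0.72675
The outcome is not rare, so the OR lies further from 1 than the RR.

0.73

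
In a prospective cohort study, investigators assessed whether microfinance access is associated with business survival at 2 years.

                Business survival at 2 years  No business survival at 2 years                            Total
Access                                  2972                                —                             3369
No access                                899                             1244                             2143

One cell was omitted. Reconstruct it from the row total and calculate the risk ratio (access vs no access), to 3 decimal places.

The missing cell is in the exposed row: 3369 − 2972 = 397.
So a = 2972, b = 397, c = 899, d = 1244.
RR = [a/(a+b)] / [c/(c+d)] = (2972/3369) / (899/2143) = 0.88216/0.41951 = 2.10286

2.103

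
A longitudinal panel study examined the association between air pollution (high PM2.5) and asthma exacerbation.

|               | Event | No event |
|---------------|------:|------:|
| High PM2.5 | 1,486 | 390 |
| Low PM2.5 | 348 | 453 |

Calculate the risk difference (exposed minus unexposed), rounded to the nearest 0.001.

0.358

Cells: a = 1486, b = 390, c = 348, d = 453.
Risk in exposed = 1486/1876 = 0.792111; risk in unexposed = 348/801 = 0.434457.
Risk difference = 0.792111 − 0.434457 = 0.357654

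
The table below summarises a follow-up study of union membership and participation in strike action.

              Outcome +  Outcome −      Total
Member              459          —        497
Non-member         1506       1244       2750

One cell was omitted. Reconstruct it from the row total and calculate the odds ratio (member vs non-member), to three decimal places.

9.978

The missing cell is in the exposed row: 497 − 459 = 38.
So a = 459, b = 38, c = 1506, d = 1244.
OR = (a·d)/(b·c) = (459 × 1244) / (38 × 1506) = 570996 / 57228 = 9.97756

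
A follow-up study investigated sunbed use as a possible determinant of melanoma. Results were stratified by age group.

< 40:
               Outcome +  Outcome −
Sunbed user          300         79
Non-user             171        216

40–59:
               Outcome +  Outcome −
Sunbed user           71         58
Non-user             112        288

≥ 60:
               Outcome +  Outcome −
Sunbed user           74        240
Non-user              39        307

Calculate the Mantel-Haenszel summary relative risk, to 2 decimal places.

1.87

RR_MH = Σ(aᵢ·n₀ᵢ/nᵢ) / Σ(cᵢ·n₁ᵢ/nᵢ), with n₁ᵢ = aᵢ+bᵢ (exposed), n₀ᵢ = cᵢ+dᵢ (unexposed), nᵢ = n₁ᵢ+n₀ᵢ.
Stratum 1 (< 40): n₁ = 379, n₀ = 387, n = 766; a·n₀/n = 300·387/766 = 151.5666; c·n₁/n = 171·379/766 = 84.6070
Stratum 2 (40–59): n₁ = 129, n₀ = 400, n = 529; a·n₀/n = 71·400/529 = 53.6862; c·n₁/n = 112·129/529 = 27.3119
Stratum 3 (≥ 60): n₁ = 314, n₀ = 346, n = 660; a·n₀/n = 74·346/660 = 38.7939; c·n₁/n = 39·314/660 = 18.5545
RR_MH = (151.5666 + 53.6862 + 38.7939) / (84.6070 + 27.3119 + 18.5545) = 244.0467 / 130.4735 = 1.87047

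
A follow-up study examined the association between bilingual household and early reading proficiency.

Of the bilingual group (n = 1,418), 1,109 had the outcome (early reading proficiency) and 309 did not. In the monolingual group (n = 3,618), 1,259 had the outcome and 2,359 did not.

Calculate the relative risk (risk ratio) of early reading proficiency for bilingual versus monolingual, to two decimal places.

From the description: a = 1109, b = 309, c = 1259, d = 2359.
Risk in exposed = 1109/1418 = 0.78209; risk in unexposed = 1259/3618 = 0.34798.
RR = 0.78209 / 0.34798 = 2.24749
The risk among the exposed is 2.25 times that among the unexposed.

2.25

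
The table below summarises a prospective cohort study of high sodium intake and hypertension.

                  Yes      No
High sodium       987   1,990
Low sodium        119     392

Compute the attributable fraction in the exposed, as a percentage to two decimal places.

Cells: a = 987, b = 1990, c = 119, d = 392.
Risk in exposed = 987/2977 = 0.33154; risk in unexposed = 119/511 = 0.23288.
RR = 0.33154/0.23288 = 1.42368
AR% = (RR − 1)/RR × 100 = (1.42368 − 1)/1.42368 × 100 = 29.7595%

29.76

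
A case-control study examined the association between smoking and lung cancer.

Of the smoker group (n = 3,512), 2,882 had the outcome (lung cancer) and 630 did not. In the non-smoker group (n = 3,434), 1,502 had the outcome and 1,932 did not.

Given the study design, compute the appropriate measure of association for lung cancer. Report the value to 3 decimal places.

From the description: a = 2882, b = 630, c = 1502, d = 1932.
This is a case-control study: participants were sampled on outcome status, so risks in the source population cannot be estimated directly — relative risk is not valid here. The odds ratio is the appropriate measure.
OR = (a·d)/(b·c) = (2882 × 1932) / (630 × 1502) = 5568024 / 946260 = 5.88424

5.884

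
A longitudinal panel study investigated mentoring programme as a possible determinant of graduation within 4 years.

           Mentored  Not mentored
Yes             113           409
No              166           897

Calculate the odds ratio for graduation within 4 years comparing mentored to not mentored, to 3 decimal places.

Reading the table with exposure as columns: a = 113 (Mentored, case), b = 166 (Mentored, non-case), c = 409 (Not mentored, case), d = 897.
OR = (a·d)/(b·c) = (113 × 897) / (166 × 409) = 101361 / 67894 = 1.49293
The odds of graduation within 4 years are about 1.49 times as high in the mentored group.

1.493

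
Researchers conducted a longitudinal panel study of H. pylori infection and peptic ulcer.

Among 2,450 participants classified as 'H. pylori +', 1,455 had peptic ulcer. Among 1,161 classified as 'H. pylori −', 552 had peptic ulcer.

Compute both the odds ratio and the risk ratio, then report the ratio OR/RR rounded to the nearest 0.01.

1.29

From the description: a = 1455, b = 995, c = 552, d = 609.
OR = (1455·609)/(995·552) = 886095/549240 = 1.61331
Risk in exposed = 1455/2450 = 0.59388; risk in unexposed = 552/1161 = 0.47545; RR = 1.24908
OR/RR = 1.61331 / 1.24908 = 1.29160
The outcome is not rare, so the OR lies further from 1 than the RR.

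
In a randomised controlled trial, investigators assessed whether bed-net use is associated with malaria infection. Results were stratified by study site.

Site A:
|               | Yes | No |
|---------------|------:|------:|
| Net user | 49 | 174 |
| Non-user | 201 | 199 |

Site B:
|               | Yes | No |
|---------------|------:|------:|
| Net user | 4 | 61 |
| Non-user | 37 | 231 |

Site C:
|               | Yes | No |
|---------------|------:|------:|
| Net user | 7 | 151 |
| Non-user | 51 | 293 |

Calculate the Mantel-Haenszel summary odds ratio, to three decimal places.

0.288

OR_MH = Σ(aᵢdᵢ/nᵢ) / Σ(bᵢcᵢ/nᵢ), where nᵢ is the stratum total.
Stratum 1 (Site A): n = 623; a·d/n = 49·199/623 = 15.6517; b·c/n = 174·201/623 = 56.1380
Stratum 2 (Site B): n = 333; a·d/n = 4·231/333 = 2.7748; b·c/n = 61·37/333 = 6.7778
Stratum 3 (Site C): n = 502; a·d/n = 7·293/502 = 4.0857; b·c/n = 151·51/502 = 15.3406
OR_MH = (15.6517 + 2.7748 + 4.0857) / (56.1380 + 6.7778 + 15.3406) = 22.5121 / 78.2565 = 0.28767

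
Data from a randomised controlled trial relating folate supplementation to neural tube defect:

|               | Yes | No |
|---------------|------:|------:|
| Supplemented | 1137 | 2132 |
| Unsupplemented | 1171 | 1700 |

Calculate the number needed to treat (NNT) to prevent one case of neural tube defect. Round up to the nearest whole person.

Risk in treated group = 1137/3269 = 0.34781; risk in control = 1171/2871 = 0.40787.
Absolute risk reduction = 0.40787 − 0.34781 = 0.06006
NNT = 1 / ARR = 1 / 0.06006 = 16.650 → round up → 17

17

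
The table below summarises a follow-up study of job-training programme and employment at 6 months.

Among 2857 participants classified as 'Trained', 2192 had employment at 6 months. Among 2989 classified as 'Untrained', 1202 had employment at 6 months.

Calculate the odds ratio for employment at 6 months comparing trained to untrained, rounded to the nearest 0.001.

4.900

From the description: a = 2192, b = 665, c = 1202, d = 1787.
OR = (a·d)/(b·c) = (2192 × 1787) / (665 × 1202) = 3917104 / 799330 = 4.90048
The odds of employment at 6 months are about 4.90 times as high in the trained group.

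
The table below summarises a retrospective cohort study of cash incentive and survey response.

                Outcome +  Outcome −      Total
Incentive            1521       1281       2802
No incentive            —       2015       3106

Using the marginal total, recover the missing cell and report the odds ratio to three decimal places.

The missing cell is in the unexposed row: 3106 − 2015 = 1091.
So a = 1521, b = 1281, c = 1091, d = 2015.
OR = (a·d)/(b·c) = (1521 × 2015) / (1281 × 1091) = 3064815 / 1397571 = 2.19296

2.193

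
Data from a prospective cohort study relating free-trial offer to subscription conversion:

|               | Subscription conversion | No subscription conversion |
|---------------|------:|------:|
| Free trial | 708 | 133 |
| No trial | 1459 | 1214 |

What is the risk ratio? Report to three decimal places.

1.542

Cells: a = 708, b = 133, c = 1459, d = 1214.
Risk in exposed = 708/841 = 0.84185; risk in unexposed = 1459/2673 = 0.54583.
RR = 0.84185 / 0.54583 = 1.54234
The risk among the exposed is 1.54 times that among the unexposed.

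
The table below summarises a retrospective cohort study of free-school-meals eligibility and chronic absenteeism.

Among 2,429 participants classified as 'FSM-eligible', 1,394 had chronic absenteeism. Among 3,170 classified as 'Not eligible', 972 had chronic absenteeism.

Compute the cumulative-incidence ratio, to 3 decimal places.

From the description: a = 1394, b = 1035, c = 972, d = 2198.
Risk in exposed = 1394/2429 = 0.57390; risk in unexposed = 972/3170 = 0.30662.
RR = 0.57390 / 0.30662 = 1.87167
The risk among the exposed is 1.87 times that among the unexposed.

1.872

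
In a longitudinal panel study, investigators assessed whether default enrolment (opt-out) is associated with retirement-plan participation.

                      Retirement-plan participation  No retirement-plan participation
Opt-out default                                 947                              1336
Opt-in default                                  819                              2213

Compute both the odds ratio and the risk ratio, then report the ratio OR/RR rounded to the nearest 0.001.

1.247

Cells: a = 947, b = 1336, c = 819, d = 2213.
OR = (947·2213)/(1336·819) = 2095711/1094184 = 1.91532
Risk in exposed = 947/2283 = 0.41481; risk in unexposed = 819/3032 = 0.27012; RR = 1.53564
OR/RR = 1.91532 / 1.53564 = 1.24724
The outcome is not rare, so the OR lies further from 1 than the RR.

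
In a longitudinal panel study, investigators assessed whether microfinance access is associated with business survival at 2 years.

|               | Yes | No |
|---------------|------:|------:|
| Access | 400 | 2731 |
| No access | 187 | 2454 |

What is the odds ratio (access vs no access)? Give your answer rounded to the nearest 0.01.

Cells: a = 400, b = 2731, c = 187, d = 2454.
OR = (a·d)/(b·c) = (400 × 2454) / (2731 × 187) = 981600 / 510697 = 1.92208
The odds of business survival at 2 years are about 1.92 times as high in the access group.

1.92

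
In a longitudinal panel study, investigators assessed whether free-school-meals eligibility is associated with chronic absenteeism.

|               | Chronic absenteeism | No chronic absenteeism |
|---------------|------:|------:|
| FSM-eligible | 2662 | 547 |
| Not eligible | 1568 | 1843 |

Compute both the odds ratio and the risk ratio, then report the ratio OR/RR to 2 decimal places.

Cells: a = 2662, b = 547, c = 1568, d = 1843.
OR = (2662·1843)/(547·1568) = 4906066/857696 = 5.72005
Risk in exposed = 2662/3209 = 0.82954; risk in unexposed = 1568/3411 = 0.45969; RR = 1.80457
OR/RR = 5.72005 / 1.80457 = 3.16976
The outcome is not rare, so the OR lies further from 1 than the RR.

3.17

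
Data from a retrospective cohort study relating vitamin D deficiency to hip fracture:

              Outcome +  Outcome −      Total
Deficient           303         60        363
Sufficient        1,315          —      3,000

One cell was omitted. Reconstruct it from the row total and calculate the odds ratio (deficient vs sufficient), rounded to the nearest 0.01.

The missing cell is in the unexposed row: 3000 − 1315 = 1685.
So a = 303, b = 60, c = 1315, d = 1685.
OR = (a·d)/(b·c) = (303 × 1685) / (60 × 1315) = 510555 / 78900 = 6.47091

6.47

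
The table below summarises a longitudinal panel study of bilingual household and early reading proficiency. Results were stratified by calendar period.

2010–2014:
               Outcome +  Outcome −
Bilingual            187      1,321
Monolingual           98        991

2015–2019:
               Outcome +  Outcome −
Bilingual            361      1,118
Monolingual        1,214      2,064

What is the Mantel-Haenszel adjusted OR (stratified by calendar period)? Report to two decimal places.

0.68

OR_MH = Σ(aᵢdᵢ/nᵢ) / Σ(bᵢcᵢ/nᵢ), where nᵢ is the stratum total.
Stratum 1 (2010–2014): n = 2597; a·d/n = 187·991/2597 = 71.3581; b·c/n = 1321·98/2597 = 49.8491
Stratum 2 (2015–2019): n = 4757; a·d/n = 361·2064/4757 = 156.6332; b·c/n = 1118·1214/4757 = 285.3168
OR_MH = (71.3581 + 156.6332) / (49.8491 + 285.3168) = 227.9913 / 335.1659 = 0.68023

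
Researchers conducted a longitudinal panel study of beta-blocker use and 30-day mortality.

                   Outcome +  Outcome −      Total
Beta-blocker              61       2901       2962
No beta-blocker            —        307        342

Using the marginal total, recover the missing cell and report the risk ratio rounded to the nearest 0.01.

0.20

The missing cell is in the unexposed row: 342 − 307 = 35.
So a = 61, b = 2901, c = 35, d = 307.
RR = [a/(a+b)] / [c/(c+d)] = (61/2962) / (35/342) = 0.02059/0.10234 = 0.20123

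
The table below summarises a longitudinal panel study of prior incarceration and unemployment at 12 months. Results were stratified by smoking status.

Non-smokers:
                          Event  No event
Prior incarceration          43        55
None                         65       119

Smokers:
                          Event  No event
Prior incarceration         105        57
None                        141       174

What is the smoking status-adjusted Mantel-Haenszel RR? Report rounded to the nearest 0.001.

RR_MH = Σ(aᵢ·n₀ᵢ/nᵢ) / Σ(cᵢ·n₁ᵢ/nᵢ), with n₁ᵢ = aᵢ+bᵢ (exposed), n₀ᵢ = cᵢ+dᵢ (unexposed), nᵢ = n₁ᵢ+n₀ᵢ.
Stratum 1 (Non-smokers): n₁ = 98, n₀ = 184, n = 282; a·n₀/n = 43·184/282 = 28.0567; c·n₁/n = 65·98/282 = 22.5887
Stratum 2 (Smokers): n₁ = 162, n₀ = 315, n = 477; a·n₀/n = 105·315/477 = 69.3396; c·n₁/n = 141·162/477 = 47.8868
RR_MH = (28.0567 + 69.3396) / (22.5887 + 47.8868) = 97.3964 / 70.4754 = 1.38199

1.382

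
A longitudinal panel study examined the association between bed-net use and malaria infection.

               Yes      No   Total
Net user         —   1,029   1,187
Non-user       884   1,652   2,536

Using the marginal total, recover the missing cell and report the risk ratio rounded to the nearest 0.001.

0.382

The missing cell is in the exposed row: 1187 − 1029 = 158.
So a = 158, b = 1029, c = 884, d = 1652.
RR = [a/(a+b)] / [c/(c+d)] = (158/1187) / (884/2536) = 0.13311/0.34858 = 0.38186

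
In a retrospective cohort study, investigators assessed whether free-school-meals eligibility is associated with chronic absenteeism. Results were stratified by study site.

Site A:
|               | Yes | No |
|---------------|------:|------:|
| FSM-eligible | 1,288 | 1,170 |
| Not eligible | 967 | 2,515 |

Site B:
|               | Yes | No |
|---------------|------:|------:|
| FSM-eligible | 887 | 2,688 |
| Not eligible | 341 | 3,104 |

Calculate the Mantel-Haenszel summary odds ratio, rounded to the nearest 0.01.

2.92

OR_MH = Σ(aᵢdᵢ/nᵢ) / Σ(bᵢcᵢ/nᵢ), where nᵢ is the stratum total.
Stratum 1 (Site A): n = 5940; a·d/n = 1288·2515/5940 = 545.3401; b·c/n = 1170·967/5940 = 190.4697
Stratum 2 (Site B): n = 7020; a·d/n = 887·3104/7020 = 392.2006; b·c/n = 2688·341/7020 = 130.5709
OR_MH = (545.3401 + 392.2006) / (190.4697 + 130.5709) = 937.5406 / 321.0406 = 2.92032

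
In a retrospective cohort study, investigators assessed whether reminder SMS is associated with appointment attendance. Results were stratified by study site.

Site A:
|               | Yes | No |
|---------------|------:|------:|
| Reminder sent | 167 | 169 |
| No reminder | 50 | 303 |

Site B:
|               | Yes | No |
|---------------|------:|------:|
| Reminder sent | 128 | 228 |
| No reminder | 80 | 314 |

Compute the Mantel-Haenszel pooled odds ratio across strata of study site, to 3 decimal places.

3.472

OR_MH = Σ(aᵢdᵢ/nᵢ) / Σ(bᵢcᵢ/nᵢ), where nᵢ is the stratum total.
Stratum 1 (Site A): n = 689; a·d/n = 167·303/689 = 73.4412; b·c/n = 169·50/689 = 12.2642
Stratum 2 (Site B): n = 750; a·d/n = 128·314/750 = 53.5893; b·c/n = 228·80/750 = 24.3200
OR_MH = (73.4412 + 53.5893) / (12.2642 + 24.3200) = 127.0306 / 36.5842 = 3.47228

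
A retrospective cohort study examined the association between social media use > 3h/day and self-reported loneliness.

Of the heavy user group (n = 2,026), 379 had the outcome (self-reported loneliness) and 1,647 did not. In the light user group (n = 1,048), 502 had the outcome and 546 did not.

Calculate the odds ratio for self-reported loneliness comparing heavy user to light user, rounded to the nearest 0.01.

From the description: a = 379, b = 1647, c = 502, d = 546.
OR = (a·d)/(b·c) = (379 × 546) / (1647 × 502) = 206934 / 826794 = 0.25028
Exposure is associated with lower odds of self-reported loneliness (OR = 0.25 < 1).

0.25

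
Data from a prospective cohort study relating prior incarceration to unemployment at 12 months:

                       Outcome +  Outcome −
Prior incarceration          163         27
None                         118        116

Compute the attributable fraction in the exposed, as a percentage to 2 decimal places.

Cells: a = 163, b = 27, c = 118, d = 116.
Risk in exposed = 163/190 = 0.85789; risk in unexposed = 118/234 = 0.50427.
RR = 0.85789/0.50427 = 1.70125
AR% = (RR − 1)/RR × 100 = (1.70125 − 1)/1.70125 × 100 = 41.2197%

41.22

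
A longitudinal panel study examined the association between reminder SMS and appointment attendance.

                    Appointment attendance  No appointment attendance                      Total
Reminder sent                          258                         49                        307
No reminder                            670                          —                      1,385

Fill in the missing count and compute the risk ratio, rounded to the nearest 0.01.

The missing cell is in the unexposed row: 1385 − 670 = 715.
So a = 258, b = 49, c = 670, d = 715.
RR = [a/(a+b)] / [c/(c+d)] = (258/307) / (670/1385) = 0.84039/0.48375 = 1.73723

1.74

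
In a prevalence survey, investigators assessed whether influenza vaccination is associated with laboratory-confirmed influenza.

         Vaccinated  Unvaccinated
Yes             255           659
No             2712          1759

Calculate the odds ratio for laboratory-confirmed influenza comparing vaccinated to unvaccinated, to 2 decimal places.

Reading the table with exposure as columns: a = 255 (Vaccinated, case), b = 2712 (Vaccinated, non-case), c = 659 (Unvaccinated, case), d = 1759.
OR = (a·d)/(b·c) = (255 × 1759) / (2712 × 659) = 448545 / 1787208 = 0.25098
Exposure is associated with lower odds of laboratory-confirmed influenza (OR = 0.25 < 1).

0.25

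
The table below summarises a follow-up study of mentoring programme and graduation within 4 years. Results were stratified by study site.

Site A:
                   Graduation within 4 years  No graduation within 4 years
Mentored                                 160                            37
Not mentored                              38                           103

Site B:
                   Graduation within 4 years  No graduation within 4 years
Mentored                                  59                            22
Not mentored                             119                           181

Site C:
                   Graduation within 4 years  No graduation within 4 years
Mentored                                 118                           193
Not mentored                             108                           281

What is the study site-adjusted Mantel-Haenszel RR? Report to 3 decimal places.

1.873

RR_MH = Σ(aᵢ·n₀ᵢ/nᵢ) / Σ(cᵢ·n₁ᵢ/nᵢ), with n₁ᵢ = aᵢ+bᵢ (exposed), n₀ᵢ = cᵢ+dᵢ (unexposed), nᵢ = n₁ᵢ+n₀ᵢ.
Stratum 1 (Site A): n₁ = 197, n₀ = 141, n = 338; a·n₀/n = 160·141/338 = 66.7456; c·n₁/n = 38·197/338 = 22.1479
Stratum 2 (Site B): n₁ = 81, n₀ = 300, n = 381; a·n₀/n = 59·300/381 = 46.4567; c·n₁/n = 119·81/381 = 25.2992
Stratum 3 (Site C): n₁ = 311, n₀ = 389, n = 700; a·n₀/n = 118·389/700 = 65.5743; c·n₁/n = 108·311/700 = 47.9829
RR_MH = (66.7456 + 46.4567 + 65.5743) / (22.1479 + 25.2992 + 47.9829) = 178.7765 / 95.4300 = 1.87338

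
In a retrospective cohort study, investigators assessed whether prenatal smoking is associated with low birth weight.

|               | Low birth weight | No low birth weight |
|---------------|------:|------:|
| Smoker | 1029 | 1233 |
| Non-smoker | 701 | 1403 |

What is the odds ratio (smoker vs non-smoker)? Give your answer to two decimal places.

Cells: a = 1029, b = 1233, c = 701, d = 1403.
OR = (a·d)/(b·c) = (1029 × 1403) / (1233 × 701) = 1443687 / 864333 = 1.67029
The odds of low birth weight are about 1.67 times as high in the smoker group.

1.67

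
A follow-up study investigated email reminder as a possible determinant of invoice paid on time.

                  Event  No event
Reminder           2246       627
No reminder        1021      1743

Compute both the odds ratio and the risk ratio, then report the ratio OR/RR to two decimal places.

Cells: a = 2246, b = 627, c = 1021, d = 1743.
OR = (2246·1743)/(627·1021) = 3914778/640167 = 6.11524
Risk in exposed = 2246/2873 = 0.78176; risk in unexposed = 1021/2764 = 0.36939; RR = 2.11634
OR/RR = 6.11524 / 2.11634 = 2.88953
The outcome is not rare, so the OR lies further from 1 than the RR.

2.89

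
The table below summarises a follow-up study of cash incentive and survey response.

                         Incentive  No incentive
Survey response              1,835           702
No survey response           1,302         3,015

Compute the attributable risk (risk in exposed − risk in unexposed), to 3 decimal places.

Reading the table with exposure as columns: a = 1835 (Incentive, case), b = 1302 (Incentive, non-case), c = 702 (No incentive, case), d = 3015.
Risk in exposed = 1835/3137 = 0.584954; risk in unexposed = 702/3717 = 0.188862.
Risk difference = 0.584954 − 0.188862 = 0.396092

0.396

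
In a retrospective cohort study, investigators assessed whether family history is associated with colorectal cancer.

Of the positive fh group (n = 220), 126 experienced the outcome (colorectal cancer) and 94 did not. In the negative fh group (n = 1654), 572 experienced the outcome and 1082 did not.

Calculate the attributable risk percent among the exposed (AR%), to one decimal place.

From the description: a = 126, b = 94, c = 572, d = 1082.
Risk in exposed = 126/220 = 0.57273; risk in unexposed = 572/1654 = 0.34583.
RR = 0.57273/0.34583 = 1.65610
AR% = (RR − 1)/RR × 100 = (1.65610 − 1)/1.65610 × 100 = 39.6173%

39.6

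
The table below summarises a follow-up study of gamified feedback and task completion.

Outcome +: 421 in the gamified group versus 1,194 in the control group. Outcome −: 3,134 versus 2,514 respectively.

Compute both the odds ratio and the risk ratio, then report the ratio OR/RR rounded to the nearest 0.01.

0.77

From the description: a = 421, b = 3134, c = 1194, d = 2514.
OR = (421·2514)/(3134·1194) = 1058394/3741996 = 0.28284
Risk in exposed = 421/3555 = 0.11842; risk in unexposed = 1194/3708 = 0.32201; RR = 0.36777
OR/RR = 0.28284 / 0.36777 = 0.76907
The outcome is not rare, so the OR lies further from 1 than the RR.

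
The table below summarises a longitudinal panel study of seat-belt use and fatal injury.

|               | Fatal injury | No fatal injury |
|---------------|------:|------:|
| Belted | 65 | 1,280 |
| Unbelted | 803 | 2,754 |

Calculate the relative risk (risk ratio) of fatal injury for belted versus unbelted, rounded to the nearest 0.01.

0.21

Cells: a = 65, b = 1280, c = 803, d = 2754.
Risk in exposed = 65/1345 = 0.04833; risk in unexposed = 803/3557 = 0.22575.
RR = 0.04833 / 0.22575 = 0.21407
The risk is 79% lower among the exposed than among the unexposed.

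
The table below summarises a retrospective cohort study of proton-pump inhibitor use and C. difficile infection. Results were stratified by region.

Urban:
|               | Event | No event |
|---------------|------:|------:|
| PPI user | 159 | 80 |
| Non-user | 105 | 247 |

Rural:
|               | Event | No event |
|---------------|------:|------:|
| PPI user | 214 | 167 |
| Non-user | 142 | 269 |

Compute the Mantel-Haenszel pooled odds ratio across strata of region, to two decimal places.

3.15

OR_MH = Σ(aᵢdᵢ/nᵢ) / Σ(bᵢcᵢ/nᵢ), where nᵢ is the stratum total.
Stratum 1 (Urban): n = 591; a·d/n = 159·247/591 = 66.4518; b·c/n = 80·105/591 = 14.2132
Stratum 2 (Rural): n = 792; a·d/n = 214·269/792 = 72.6843; b·c/n = 167·142/792 = 29.9419
OR_MH = (66.4518 + 72.6843) / (14.2132 + 29.9419) = 139.1361 / 44.1551 = 3.15108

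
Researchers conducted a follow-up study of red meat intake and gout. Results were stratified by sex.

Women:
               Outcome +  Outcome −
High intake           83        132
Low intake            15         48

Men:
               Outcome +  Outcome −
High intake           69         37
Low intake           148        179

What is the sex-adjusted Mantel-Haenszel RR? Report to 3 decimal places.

RR_MH = Σ(aᵢ·n₀ᵢ/nᵢ) / Σ(cᵢ·n₁ᵢ/nᵢ), with n₁ᵢ = aᵢ+bᵢ (exposed), n₀ᵢ = cᵢ+dᵢ (unexposed), nᵢ = n₁ᵢ+n₀ᵢ.
Stratum 1 (Women): n₁ = 215, n₀ = 63, n = 278; a·n₀/n = 83·63/278 = 18.8094; c·n₁/n = 15·215/278 = 11.6007
Stratum 2 (Men): n₁ = 106, n₀ = 327, n = 433; a·n₀/n = 69·327/433 = 52.1085; c·n₁/n = 148·106/433 = 36.2309
RR_MH = (18.8094 + 52.1085) / (11.6007 + 36.2309) = 70.9179 / 47.8317 = 1.48266

1.483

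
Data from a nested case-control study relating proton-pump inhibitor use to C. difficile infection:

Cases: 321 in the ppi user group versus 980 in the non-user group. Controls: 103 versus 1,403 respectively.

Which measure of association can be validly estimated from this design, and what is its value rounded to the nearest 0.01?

From the description: a = 321, b = 103, c = 980, d = 1403.
This is a nested case-control study: participants were sampled on outcome status, so risks in the source population cannot be estimated directly — relative risk is not valid here. The odds ratio is the appropriate measure.
OR = (a·d)/(b·c) = (321 × 1403) / (103 × 980) = 450363 / 100940 = 4.46169

4.46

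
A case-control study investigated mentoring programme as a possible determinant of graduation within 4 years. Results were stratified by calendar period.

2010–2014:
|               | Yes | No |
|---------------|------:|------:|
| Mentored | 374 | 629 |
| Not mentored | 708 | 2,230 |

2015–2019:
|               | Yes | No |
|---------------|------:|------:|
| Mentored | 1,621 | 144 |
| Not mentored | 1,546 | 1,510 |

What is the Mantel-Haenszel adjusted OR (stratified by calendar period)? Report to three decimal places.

4.519

OR_MH = Σ(aᵢdᵢ/nᵢ) / Σ(bᵢcᵢ/nᵢ), where nᵢ is the stratum total.
Stratum 1 (2010–2014): n = 3941; a·d/n = 374·2230/3941 = 211.6265; b·c/n = 629·708/3941 = 112.9997
Stratum 2 (2015–2019): n = 4821; a·d/n = 1621·1510/4821 = 507.7183; b·c/n = 144·1546/4821 = 46.1780
OR_MH = (211.6265 + 507.7183) / (112.9997 + 46.1780) = 719.3448 / 159.1777 = 4.51913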